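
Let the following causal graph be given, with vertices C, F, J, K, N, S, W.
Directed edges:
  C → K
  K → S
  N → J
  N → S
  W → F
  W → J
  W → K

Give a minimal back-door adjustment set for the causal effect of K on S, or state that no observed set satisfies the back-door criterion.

K→S: minimal back-door set ∅.

desc(K)\{K}={S}; candidates ⊆ {C,F,J,N,W}.
∅: K⊥S given ∅ in G with K→· removed — back-door holds.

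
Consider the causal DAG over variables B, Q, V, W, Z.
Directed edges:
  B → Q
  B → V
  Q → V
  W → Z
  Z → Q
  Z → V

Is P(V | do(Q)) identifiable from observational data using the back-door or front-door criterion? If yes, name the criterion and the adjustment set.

desc(Q)\{Q}={V}; candidates ⊆ {B,W,Z}.
size 0: {}; under {} Q still reaches {B,V,W,Z} ∋ V.
size 1: {B}, {W}, {Z}; under {B} Q still reaches {V,W,Z} ∋ V.
{B,Z}: Q⊥V given {B,Z} in G with Q→· removed — back-door holds.
P(V|do(Q)) = Σ_{B,Z} P(V|Q,B,Z)·P(B,Z).

P(V|do(Q)): backdoor, adjust for {B, Z}.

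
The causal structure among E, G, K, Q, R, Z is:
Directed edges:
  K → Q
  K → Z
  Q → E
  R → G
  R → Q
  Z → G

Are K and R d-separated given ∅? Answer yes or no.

Bayes-Ball from K | ∅ reaches {E,G,Q,Z}.
R ∉ reach(K|∅) ⇒ K ⊥ R | ∅.

Yes — K ⊥ R | ∅.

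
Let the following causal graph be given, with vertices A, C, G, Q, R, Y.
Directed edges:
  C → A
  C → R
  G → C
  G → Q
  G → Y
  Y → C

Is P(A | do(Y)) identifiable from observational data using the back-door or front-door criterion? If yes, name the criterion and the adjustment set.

P(A|do(Y)): backdoor, adjust for {G}.

desc(Y)\{Y}={A,C,R}; candidates ⊆ {G,Q}.
size 0: {}; under {} Y still reaches {A,C,G,Q,R} ∋ A.
{G}: Y⊥A given {G} in G with Y→· removed — back-door holds.
P(A|do(Y)) = Σ_{G} P(A|Y,G)·P(G).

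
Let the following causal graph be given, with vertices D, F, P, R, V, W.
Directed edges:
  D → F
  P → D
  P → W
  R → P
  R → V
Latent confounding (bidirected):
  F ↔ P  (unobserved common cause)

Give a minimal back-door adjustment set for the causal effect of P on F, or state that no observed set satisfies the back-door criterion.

desc(P)\{P}={D,F,W}; candidates ⊆ {R,V}.
P↔F: latent back-door arc(s) into P.
size 0: {}; under {} P still reaches {F,R,V} ∋ F.
size 1: {R}, {V}; under {R} P still reaches {F} ∋ F.
size 2: {R,V}; under {R,V} P still reaches {F} ∋ F.
P↔F cannot be blocked by any observed set — no back-door set.

P→F: no observed back-door set.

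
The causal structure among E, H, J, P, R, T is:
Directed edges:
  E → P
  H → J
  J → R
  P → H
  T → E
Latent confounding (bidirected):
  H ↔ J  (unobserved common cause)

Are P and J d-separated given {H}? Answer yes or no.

No — P and J are d-connected given {H}.

Bayes-Ball from P | {H} reaches {E,J,R,T}.
J ∈ reach(P|{H}) ⇒ P ⊥̸ J | {H}.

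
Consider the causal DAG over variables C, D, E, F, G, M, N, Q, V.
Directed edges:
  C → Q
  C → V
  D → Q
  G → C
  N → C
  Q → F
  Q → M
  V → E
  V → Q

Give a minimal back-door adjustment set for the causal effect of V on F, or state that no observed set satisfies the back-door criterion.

desc(V)\{V}={E,F,M,Q}; candidates ⊆ {C,D,G,N}.
size 0: {}; under {} V still reaches {C,F,G,M,N,Q} ∋ F.
{C}: V⊥F given {C} in G with V→· removed — back-door holds.

V→F: minimal back-door set {C}.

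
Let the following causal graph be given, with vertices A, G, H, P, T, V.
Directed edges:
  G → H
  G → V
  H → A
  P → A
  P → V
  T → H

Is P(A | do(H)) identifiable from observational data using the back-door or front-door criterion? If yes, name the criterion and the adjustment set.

desc(H)\{H}={A}; candidates ⊆ {G,P,T,V}.
∅: H⊥A given ∅ in G with H→· removed — back-door holds.
P(A|do(H)) = P(A|H) — no adjustment needed.

P(A|do(H)): backdoor, adjust for ∅.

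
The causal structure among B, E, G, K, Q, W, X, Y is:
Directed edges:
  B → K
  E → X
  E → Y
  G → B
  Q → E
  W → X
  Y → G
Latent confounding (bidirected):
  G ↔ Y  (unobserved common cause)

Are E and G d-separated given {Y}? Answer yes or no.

No — E and G are d-connected given {Y}.

Bayes-Ball from E | {Y} reaches {B,G,K,Q,X}.
G ∈ reach(E|{Y}) ⇒ E ⊥̸ G | {Y}.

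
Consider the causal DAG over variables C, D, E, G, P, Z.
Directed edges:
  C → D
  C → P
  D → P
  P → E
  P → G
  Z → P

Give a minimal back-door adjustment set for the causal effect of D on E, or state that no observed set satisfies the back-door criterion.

desc(D)\{D}={E,G,P}; candidates ⊆ {C,Z}.
size 0: {}; under {} D still reaches {C,E,G,P} ∋ E.
{C}: D⊥E given {C} in G with D→· removed — back-door holds.

D→E: minimal back-door set {C}.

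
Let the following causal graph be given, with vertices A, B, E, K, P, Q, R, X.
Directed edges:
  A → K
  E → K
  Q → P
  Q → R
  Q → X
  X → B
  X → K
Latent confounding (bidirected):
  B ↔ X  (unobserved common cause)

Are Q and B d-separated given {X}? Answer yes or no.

Bayes-Ball from Q | {X} reaches {B,P,R}.
B ∈ reach(Q|{X}) ⇒ Q ⊥̸ B | {X}.

No — Q and B are d-connected given {X}.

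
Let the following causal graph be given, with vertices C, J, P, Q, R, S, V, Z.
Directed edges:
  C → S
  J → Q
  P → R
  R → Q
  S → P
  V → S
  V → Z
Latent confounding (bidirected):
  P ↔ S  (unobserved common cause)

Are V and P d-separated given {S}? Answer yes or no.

Bayes-Ball from V | {S} reaches {C,P,Q,R,Z}.
P ∈ reach(V|{S}) ⇒ V ⊥̸ P | {S}.

No — V and P are d-connected given {S}.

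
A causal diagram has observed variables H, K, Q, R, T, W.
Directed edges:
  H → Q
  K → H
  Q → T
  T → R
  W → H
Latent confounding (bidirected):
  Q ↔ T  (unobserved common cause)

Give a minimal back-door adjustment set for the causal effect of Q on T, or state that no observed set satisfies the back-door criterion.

Q→T: no observed back-door set.

desc(Q)\{Q}={R,T}; candidates ⊆ {H,K,W}.
Q↔T: latent back-door arc(s) into Q.
size 0: {}; under {} Q still reaches {H,K,R,T,W} ∋ T.
size 1: {H}, {K}, {W}; under {H} Q still reaches {R,T} ∋ T.
size 2: {H,K}, {H,W}, {K,W}; under {H,K} Q still reaches {R,T} ∋ T.
Q↔T cannot be blocked by any observed set — no back-door set.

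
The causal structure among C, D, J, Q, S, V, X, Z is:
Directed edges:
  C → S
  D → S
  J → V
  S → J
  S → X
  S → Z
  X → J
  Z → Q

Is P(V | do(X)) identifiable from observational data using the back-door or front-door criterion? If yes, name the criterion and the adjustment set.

P(V|do(X)): backdoor, adjust for {S}.

desc(X)\{X}={J,V}; candidates ⊆ {C,D,Q,S,Z}.
size 0: {}; under {} X still reaches {C,D,J,Q,S,V,Z} ∋ V.
{S}: X⊥V given {S} in G with X→· removed — back-door holds.
P(V|do(X)) = Σ_{S} P(V|X,S)·P(S).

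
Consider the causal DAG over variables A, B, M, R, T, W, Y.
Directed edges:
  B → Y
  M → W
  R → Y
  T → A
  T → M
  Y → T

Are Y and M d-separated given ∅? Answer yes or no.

Bayes-Ball from Y | ∅ reaches {A,B,M,R,T,W}.
M ∈ reach(Y|∅) ⇒ Y ⊥̸ M | ∅.

No — Y and M are d-connected given ∅.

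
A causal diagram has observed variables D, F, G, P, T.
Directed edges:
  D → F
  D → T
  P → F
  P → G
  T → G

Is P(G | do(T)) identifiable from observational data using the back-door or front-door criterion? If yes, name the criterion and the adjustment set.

P(G|do(T)): backdoor, adjust for ∅.

desc(T)\{T}={G}; candidates ⊆ {D,F,P}.
∅: T⊥G given ∅ in G with T→· removed — back-door holds.
P(G|do(T)) = P(G|T) — no adjustment needed.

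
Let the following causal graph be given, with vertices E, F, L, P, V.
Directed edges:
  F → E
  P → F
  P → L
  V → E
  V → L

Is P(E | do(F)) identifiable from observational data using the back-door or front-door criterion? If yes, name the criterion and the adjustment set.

desc(F)\{F}={E}; candidates ⊆ {L,P,V}.
∅: F⊥E given ∅ in G with F→· removed — back-door holds.
P(E|do(F)) = P(E|F) — no adjustment needed.

P(E|do(F)): backdoor, adjust for ∅.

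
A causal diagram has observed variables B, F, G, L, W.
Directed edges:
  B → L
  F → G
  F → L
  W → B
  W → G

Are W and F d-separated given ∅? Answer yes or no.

Bayes-Ball from W | ∅ reaches {B,G,L}.
F ∉ reach(W|∅) ⇒ W ⊥ F | ∅.

Yes — W ⊥ F | ∅.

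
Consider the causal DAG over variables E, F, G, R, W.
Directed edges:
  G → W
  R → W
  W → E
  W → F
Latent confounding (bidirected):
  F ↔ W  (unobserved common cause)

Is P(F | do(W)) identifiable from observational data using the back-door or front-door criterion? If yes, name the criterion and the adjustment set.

desc(W)\{W}={E,F}; candidates ⊆ {G,R}.
W↔F: latent back-door arc(s) into W.
size 0: {}; under {} W still reaches {F,G,R} ∋ F.
size 1: {G}, {R}; under {G} W still reaches {F,R} ∋ F.
size 2: {G,R}; under {G,R} W still reaches {F} ∋ F.
W↔F cannot be blocked by any observed set — no back-door set.
No mediator lies on a directed W→…→F path.
Neither criterion identifies P(F|do(W)) in this graph.

P(F|do(W)): not identifiable (no BD/FD set).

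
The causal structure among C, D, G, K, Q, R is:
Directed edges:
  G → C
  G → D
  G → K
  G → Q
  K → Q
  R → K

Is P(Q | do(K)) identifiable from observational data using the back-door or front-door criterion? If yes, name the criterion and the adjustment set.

P(Q|do(K)): backdoor, adjust for {G}.

desc(K)\{K}={Q}; candidates ⊆ {C,D,G,R}.
size 0: {}; under {} K still reaches {C,D,G,Q,R} ∋ Q.
{G}: K⊥Q given {G} in G with K→· removed — back-door holds.
P(Q|do(K)) = Σ_{G} P(Q|K,G)·P(G).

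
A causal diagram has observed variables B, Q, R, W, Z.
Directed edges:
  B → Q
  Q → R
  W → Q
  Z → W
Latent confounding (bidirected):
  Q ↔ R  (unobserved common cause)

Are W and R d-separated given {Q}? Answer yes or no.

Bayes-Ball from W | {Q} reaches {B,R,Z}.
R ∈ reach(W|{Q}) ⇒ W ⊥̸ R | {Q}.

No — W and R are d-connected given {Q}.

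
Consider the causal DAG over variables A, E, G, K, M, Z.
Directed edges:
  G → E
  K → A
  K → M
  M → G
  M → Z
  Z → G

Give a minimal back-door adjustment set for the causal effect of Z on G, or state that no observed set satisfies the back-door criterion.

desc(Z)\{Z}={E,G}; candidates ⊆ {A,K,M}.
size 0: {}; under {} Z still reaches {A,E,G,K,M} ∋ G.
{M}: Z⊥G given {M} in G with Z→· removed — back-door holds.

Z→G: minimal back-door set {M}.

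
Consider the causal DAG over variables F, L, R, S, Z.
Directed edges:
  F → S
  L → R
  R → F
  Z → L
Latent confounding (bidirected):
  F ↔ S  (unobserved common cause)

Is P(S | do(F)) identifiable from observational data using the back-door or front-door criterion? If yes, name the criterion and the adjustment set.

P(S|do(F)): not identifiable (no BD/FD set).

desc(F)\{F}={S}; candidates ⊆ {L,R,Z}.
F↔S: latent back-door arc(s) into F.
size 0: {}; under {} F still reaches {L,R,S,Z} ∋ S.
size 1: {L}, {R}, {Z}; under {L} F still reaches {R,S} ∋ S.
size 2: {L,R}, {L,Z}, {R,Z}; under {L,R} F still reaches {S} ∋ S.
F↔S cannot be blocked by any observed set — no back-door set.
No mediator lies on a directed F→…→S path.
Neither criterion identifies P(S|do(F)) in this graph.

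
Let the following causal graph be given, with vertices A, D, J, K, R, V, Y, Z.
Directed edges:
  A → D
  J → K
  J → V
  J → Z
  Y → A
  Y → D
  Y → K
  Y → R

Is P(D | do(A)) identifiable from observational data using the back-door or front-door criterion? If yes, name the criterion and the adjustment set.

P(D|do(A)): backdoor, adjust for {Y}.

desc(A)\{A}={D}; candidates ⊆ {J,K,R,V,Y,Z}.
size 0: {}; under {} A still reaches {D,K,R,Y} ∋ D.
{Y}: A⊥D given {Y} in G with A→· removed — back-door holds.
P(D|do(A)) = Σ_{Y} P(D|A,Y)·P(Y).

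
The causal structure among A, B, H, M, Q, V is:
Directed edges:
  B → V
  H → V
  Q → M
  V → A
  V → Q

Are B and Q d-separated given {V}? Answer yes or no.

Bayes-Ball from B | {V} reaches {H}.
Q ∉ reach(B|{V}) ⇒ B ⊥ Q | {V}.

Yes — B ⊥ Q | {V}.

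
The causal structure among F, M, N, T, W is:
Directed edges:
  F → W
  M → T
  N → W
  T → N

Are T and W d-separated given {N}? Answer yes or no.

Bayes-Ball from T | {N} reaches {M}.
W ∉ reach(T|{N}) ⇒ T ⊥ W | {N}.

Yes — T ⊥ W | {N}.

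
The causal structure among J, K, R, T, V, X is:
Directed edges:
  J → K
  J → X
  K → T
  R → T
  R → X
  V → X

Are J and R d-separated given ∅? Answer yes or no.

Yes — J ⊥ R | ∅.

Bayes-Ball from J | ∅ reaches {K,T,X}.
R ∉ reach(J|∅) ⇒ J ⊥ R | ∅.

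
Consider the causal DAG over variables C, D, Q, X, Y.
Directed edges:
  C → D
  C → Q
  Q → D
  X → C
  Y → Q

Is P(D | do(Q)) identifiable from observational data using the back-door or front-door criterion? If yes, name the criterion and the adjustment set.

P(D|do(Q)): backdoor, adjust for {C}.

desc(Q)\{Q}={D}; candidates ⊆ {C,X,Y}.
size 0: {}; under {} Q still reaches {C,D,X,Y} ∋ D.
{C}: Q⊥D given {C} in G with Q→· removed — back-door holds.
P(D|do(Q)) = Σ_{C} P(D|Q,C)·P(C).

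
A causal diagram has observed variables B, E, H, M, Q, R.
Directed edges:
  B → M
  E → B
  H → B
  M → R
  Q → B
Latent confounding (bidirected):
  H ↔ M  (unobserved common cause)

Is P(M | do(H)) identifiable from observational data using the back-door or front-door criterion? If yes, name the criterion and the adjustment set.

desc(H)\{H}={B,M,R}; candidates ⊆ {E,Q}.
H↔M: latent back-door arc(s) into H.
size 0: {}; under {} H still reaches {M,R} ∋ M.
size 1: {E}, {Q}; under {E} H still reaches {M,R} ∋ M.
size 2: {E,Q}; under {E,Q} H still reaches {M,R} ∋ M.
H↔M cannot be blocked by any observed set — no back-door set.
{B}: (i) intercepts every directed H→M path; (ii) no back-door H→{B}; (iii) {H} blocks every back-door {B}→M. Front-door holds.
P(M|do(H)) = Σ_{B} P(B|H) Σ_{H'} P(M|B,H')P(H').

P(M|do(H)): frontdoor, adjust for {B}.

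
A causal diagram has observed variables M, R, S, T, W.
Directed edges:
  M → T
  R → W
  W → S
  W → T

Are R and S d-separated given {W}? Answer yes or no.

Bayes-Ball from R | {W} reaches ∅.
S ∉ reach(R|{W}) ⇒ R ⊥ S | {W}.

Yes — R ⊥ S | {W}.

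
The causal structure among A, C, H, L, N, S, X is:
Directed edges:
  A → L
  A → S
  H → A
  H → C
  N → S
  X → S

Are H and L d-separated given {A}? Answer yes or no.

Bayes-Ball from H | {A} reaches {C}.
L ∉ reach(H|{A}) ⇒ H ⊥ L | {A}.

Yes — H ⊥ L | {A}.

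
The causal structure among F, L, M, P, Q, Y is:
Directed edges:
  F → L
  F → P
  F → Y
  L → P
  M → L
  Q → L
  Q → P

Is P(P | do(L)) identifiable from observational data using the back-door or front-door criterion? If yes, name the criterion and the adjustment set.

P(P|do(L)): backdoor, adjust for {F, Q}.

desc(L)\{L}={P}; candidates ⊆ {F,M,Q,Y}.
size 0: {}; under {} L still reaches {F,M,P,Q,Y} ∋ P.
size 1: {F}, {M}, {Q} …(+1); under {F} L still reaches {M,P,Q} ∋ P.
{F,Q}: L⊥P given {F,Q} in G with L→· removed — back-door holds.
P(P|do(L)) = Σ_{F,Q} P(P|L,F,Q)·P(F,Q).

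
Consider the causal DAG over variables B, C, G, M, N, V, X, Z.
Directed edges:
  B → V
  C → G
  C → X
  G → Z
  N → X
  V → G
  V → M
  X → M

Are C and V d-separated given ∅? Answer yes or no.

Yes — C ⊥ V | ∅.

Bayes-Ball from C | ∅ reaches {G,M,X,Z}.
V ∉ reach(C|∅) ⇒ C ⊥ V | ∅.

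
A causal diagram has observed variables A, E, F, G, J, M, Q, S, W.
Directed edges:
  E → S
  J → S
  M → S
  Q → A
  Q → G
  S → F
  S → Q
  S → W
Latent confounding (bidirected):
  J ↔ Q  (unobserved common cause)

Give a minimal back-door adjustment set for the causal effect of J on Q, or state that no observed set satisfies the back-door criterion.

desc(J)\{J}={A,F,G,Q,S,W}; candidates ⊆ {E,M}.
J↔Q: latent back-door arc(s) into J.
size 0: {}; under {} J still reaches {A,G,Q} ∋ Q.
size 1: {E}, {M}; under {E} J still reaches {A,G,Q} ∋ Q.
size 2: {E,M}; under {E,M} J still reaches {A,G,Q} ∋ Q.
J↔Q cannot be blocked by any observed set — no back-door set.

J→Q: no observed back-door set.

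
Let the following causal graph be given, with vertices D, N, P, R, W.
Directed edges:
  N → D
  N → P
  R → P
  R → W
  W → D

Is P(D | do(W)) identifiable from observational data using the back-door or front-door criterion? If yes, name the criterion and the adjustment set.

desc(W)\{W}={D}; candidates ⊆ {N,P,R}.
∅: W⊥D given ∅ in G with W→· removed — back-door holds.
P(D|do(W)) = P(D|W) — no adjustment needed.

P(D|do(W)): backdoor, adjust for ∅.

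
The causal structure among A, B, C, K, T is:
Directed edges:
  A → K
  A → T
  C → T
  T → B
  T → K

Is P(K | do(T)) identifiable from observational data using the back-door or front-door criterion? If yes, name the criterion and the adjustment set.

P(K|do(T)): backdoor, adjust for {A}.

desc(T)\{T}={B,K}; candidates ⊆ {A,C}.
size 0: {}; under {} T still reaches {A,C,K} ∋ K.
{A}: T⊥K given {A} in G with T→· removed — back-door holds.
P(K|do(T)) = Σ_{A} P(K|T,A)·P(A).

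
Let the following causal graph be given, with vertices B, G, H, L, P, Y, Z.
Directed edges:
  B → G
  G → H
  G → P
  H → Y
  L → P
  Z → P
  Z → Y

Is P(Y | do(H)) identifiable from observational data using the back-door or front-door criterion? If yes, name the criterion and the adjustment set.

desc(H)\{H}={Y}; candidates ⊆ {B,G,L,P,Z}.
∅: H⊥Y given ∅ in G with H→· removed — back-door holds.
P(Y|do(H)) = P(Y|H) — no adjustment needed.

P(Y|do(H)): backdoor, adjust for ∅.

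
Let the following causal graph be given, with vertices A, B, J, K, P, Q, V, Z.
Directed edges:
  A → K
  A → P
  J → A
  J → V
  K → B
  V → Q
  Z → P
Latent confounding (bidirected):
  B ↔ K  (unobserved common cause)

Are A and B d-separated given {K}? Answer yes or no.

No — A and B are d-connected given {K}.

Bayes-Ball from A | {K} reaches {B,J,P,Q,V}.
B ∈ reach(A|{K}) ⇒ A ⊥̸ B | {K}.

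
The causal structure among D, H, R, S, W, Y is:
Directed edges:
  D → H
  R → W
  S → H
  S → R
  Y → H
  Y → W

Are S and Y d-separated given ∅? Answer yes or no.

Yes — S ⊥ Y | ∅.

Bayes-Ball from S | ∅ reaches {H,R,W}.
Y ∉ reach(S|∅) ⇒ S ⊥ Y | ∅.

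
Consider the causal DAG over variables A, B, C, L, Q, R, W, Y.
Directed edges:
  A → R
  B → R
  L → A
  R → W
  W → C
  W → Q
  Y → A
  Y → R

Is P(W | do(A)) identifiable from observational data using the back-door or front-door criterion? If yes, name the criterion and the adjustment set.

desc(A)\{A}={C,Q,R,W}; candidates ⊆ {B,L,Y}.
size 0: {}; under {} A still reaches {C,L,Q,R,W,Y} ∋ W.
{Y}: A⊥W given {Y} in G with A→· removed — back-door holds.
P(W|do(A)) = Σ_{Y} P(W|A,Y)·P(Y).

P(W|do(A)): backdoor, adjust for {Y}.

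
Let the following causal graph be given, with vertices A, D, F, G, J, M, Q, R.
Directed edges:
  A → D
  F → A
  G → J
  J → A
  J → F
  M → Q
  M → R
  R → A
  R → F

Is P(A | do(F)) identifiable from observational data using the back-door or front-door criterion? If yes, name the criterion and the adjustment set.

P(A|do(F)): backdoor, adjust for {J, R}.

desc(F)\{F}={A,D}; candidates ⊆ {G,J,M,Q,R}.
size 0: {}; under {} F still reaches {A,D,G,J,M,Q,R} ∋ A.
size 1: {G}, {J}, {M} …(+2); under {G} F still reaches {A,D,J,M,Q,R} ∋ A.
{J,R}: F⊥A given {J,R} in G with F→· removed — back-door holds.
P(A|do(F)) = Σ_{J,R} P(A|F,J,R)·P(J,R).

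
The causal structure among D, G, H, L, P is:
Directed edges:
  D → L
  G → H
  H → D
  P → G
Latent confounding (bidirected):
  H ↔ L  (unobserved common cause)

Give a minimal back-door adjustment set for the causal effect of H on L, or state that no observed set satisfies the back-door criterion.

H→L: no observed back-door set.

desc(H)\{H}={D,L}; candidates ⊆ {G,P}.
H↔L: latent back-door arc(s) into H.
size 0: {}; under {} H still reaches {G,L,P} ∋ L.
size 1: {G}, {P}; under {G} H still reaches {L} ∋ L.
size 2: {G,P}; under {G,P} H still reaches {L} ∋ L.
H↔L cannot be blocked by any observed set — no back-door set.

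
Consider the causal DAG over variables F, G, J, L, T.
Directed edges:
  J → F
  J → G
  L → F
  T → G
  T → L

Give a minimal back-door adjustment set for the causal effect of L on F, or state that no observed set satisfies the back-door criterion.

L→F: minimal back-door set ∅.

desc(L)\{L}={F}; candidates ⊆ {G,J,T}.
∅: L⊥F given ∅ in G with L→· removed — back-door holds.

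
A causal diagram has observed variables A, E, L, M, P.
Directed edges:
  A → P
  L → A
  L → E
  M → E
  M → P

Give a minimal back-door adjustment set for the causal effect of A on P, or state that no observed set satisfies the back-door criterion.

desc(A)\{A}={P}; candidates ⊆ {E,L,M}.
∅: A⊥P given ∅ in G with A→· removed — back-door holds.

A→P: minimal back-door set ∅.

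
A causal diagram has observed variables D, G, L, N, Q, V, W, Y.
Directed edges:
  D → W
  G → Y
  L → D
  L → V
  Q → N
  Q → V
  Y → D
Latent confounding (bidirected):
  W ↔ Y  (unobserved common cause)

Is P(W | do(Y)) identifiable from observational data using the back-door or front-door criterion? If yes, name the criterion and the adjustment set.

P(W|do(Y)): frontdoor, adjust for {D}.

desc(Y)\{Y}={D,W}; candidates ⊆ {G,L,N,Q,V}.
Y↔W: latent back-door arc(s) into Y.
size 0: {}; under {} Y still reaches {G,W} ∋ W.
size 1: {G}, {L}, {N} …(+2); under {G} Y still reaches {W} ∋ W.
size 2: {G,L}, {G,N}, {G,Q} …(+7); under {G,L} Y still reaches {W} ∋ W.
Y↔W cannot be blocked by any observed set — no back-door set.
{D}: (i) intercepts every directed Y→W path; (ii) no back-door Y→{D}; (iii) {Y} blocks every back-door {D}→W. Front-door holds.
P(W|do(Y)) = Σ_{D} P(D|Y) Σ_{Y'} P(W|D,Y')P(Y').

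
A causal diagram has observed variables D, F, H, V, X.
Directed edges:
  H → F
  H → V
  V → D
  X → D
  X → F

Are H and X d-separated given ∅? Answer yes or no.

Bayes-Ball from H | ∅ reaches {D,F,V}.
X ∉ reach(H|∅) ⇒ H ⊥ X | ∅.

Yes — H ⊥ X | ∅.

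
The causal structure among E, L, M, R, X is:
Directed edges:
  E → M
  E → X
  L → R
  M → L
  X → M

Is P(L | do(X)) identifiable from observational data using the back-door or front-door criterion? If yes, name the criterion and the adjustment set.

desc(X)\{X}={L,M,R}; candidates ⊆ {E}.
size 0: {}; under {} X still reaches {E,L,M,R} ∋ L.
{E}: X⊥L given {E} in G with X→· removed — back-door holds.
P(L|do(X)) = Σ_{E} P(L|X,E)·P(E).

P(L|do(X)): backdoor, adjust for {E}.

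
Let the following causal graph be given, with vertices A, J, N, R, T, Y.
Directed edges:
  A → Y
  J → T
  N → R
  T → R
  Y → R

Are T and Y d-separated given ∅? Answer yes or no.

Yes — T ⊥ Y | ∅.

Bayes-Ball from T | ∅ reaches {J,R}.
Y ∉ reach(T|∅) ⇒ T ⊥ Y | ∅.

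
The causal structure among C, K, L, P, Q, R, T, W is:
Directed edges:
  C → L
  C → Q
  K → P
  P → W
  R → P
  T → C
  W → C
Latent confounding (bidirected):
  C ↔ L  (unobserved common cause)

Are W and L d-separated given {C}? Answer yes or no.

No — W and L are d-connected given {C}.

Bayes-Ball from W | {C} reaches {K,L,P,R,T}.
L ∈ reach(W|{C}) ⇒ W ⊥̸ L | {C}.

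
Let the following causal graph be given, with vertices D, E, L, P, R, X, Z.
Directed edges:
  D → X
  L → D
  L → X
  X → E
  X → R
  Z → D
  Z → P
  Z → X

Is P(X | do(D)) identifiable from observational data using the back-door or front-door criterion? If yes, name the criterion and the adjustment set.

P(X|do(D)): backdoor, adjust for {L, Z}.

desc(D)\{D}={E,R,X}; candidates ⊆ {L,P,Z}.
size 0: {}; under {} D still reaches {E,L,P,R,X,Z} ∋ X.
size 1: {L}, {P}, {Z}; under {L} D still reaches {E,P,R,X,Z} ∋ X.
{L,Z}: D⊥X given {L,Z} in G with D→· removed — back-door holds.
P(X|do(D)) = Σ_{L,Z} P(X|D,L,Z)·P(L,Z).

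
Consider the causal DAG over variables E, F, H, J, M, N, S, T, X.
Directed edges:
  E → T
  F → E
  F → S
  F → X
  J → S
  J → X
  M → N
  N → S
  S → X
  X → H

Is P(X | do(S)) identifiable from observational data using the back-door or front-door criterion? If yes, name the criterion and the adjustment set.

desc(S)\{S}={H,X}; candidates ⊆ {E,F,J,M,N,T}.
size 0: {}; under {} S still reaches {E,F,H,J,M,N,T,X} ∋ X.
size 1: {E}, {F}, {J} …(+3); under {E} S still reaches {F,H,J,M,N,X} ∋ X.
{F,J}: S⊥X given {F,J} in G with S→· removed — back-door holds.
P(X|do(S)) = Σ_{F,J} P(X|S,F,J)·P(F,J).

P(X|do(S)): backdoor, adjust for {F, J}.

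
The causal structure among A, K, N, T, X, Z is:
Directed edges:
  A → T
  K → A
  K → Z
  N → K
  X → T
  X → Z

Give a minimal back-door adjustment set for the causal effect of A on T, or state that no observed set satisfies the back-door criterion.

desc(A)\{A}={T}; candidates ⊆ {K,N,X,Z}.
∅: A⊥T given ∅ in G with A→· removed — back-door holds.

A→T: minimal back-door set ∅.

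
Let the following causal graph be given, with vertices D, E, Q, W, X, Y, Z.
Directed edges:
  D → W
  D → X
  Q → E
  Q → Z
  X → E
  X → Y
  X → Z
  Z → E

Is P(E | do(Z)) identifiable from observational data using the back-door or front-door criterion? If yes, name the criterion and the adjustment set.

P(E|do(Z)): backdoor, adjust for {Q, X}.

desc(Z)\{Z}={E}; candidates ⊆ {D,Q,W,X,Y}.
size 0: {}; under {} Z still reaches {D,E,Q,W,X,Y} ∋ E.
size 1: {D}, {Q}, {W} …(+2); under {D} Z still reaches {E,Q,X,Y} ∋ E.
{Q,X}: Z⊥E given {Q,X} in G with Z→· removed — back-door holds.
P(E|do(Z)) = Σ_{Q,X} P(E|Z,Q,X)·P(Q,X).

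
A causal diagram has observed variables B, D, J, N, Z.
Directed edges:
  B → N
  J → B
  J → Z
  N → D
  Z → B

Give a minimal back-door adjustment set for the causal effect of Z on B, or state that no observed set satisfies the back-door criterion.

Z→B: minimal back-door set {J}.

desc(Z)\{Z}={B,D,N}; candidates ⊆ {J}.
size 0: {}; under {} Z still reaches {B,D,J,N} ∋ B.
{J}: Z⊥B given {J} in G with Z→· removed — back-door holds.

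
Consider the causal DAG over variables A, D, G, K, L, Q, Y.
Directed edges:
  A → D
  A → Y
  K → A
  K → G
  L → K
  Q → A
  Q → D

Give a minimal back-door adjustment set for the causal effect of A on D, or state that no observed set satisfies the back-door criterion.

desc(A)\{A}={D,Y}; candidates ⊆ {G,K,L,Q}.
size 0: {}; under {} A still reaches {D,G,K,L,Q} ∋ D.
{Q}: A⊥D given {Q} in G with A→· removed — back-door holds.

A→D: minimal back-door set {Q}.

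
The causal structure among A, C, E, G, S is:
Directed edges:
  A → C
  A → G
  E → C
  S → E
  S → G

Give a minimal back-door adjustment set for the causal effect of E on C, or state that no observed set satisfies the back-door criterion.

desc(E)\{E}={C}; candidates ⊆ {A,G,S}.
∅: E⊥C given ∅ in G with E→· removed — back-door holds.

E→C: minimal back-door set ∅.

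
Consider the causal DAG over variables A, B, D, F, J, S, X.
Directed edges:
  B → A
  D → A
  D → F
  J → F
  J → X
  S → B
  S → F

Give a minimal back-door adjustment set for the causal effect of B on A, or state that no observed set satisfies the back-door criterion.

B→A: minimal back-door set ∅.

desc(B)\{B}={A}; candidates ⊆ {D,F,J,S,X}.
∅: B⊥A given ∅ in G with B→· removed — back-door holds.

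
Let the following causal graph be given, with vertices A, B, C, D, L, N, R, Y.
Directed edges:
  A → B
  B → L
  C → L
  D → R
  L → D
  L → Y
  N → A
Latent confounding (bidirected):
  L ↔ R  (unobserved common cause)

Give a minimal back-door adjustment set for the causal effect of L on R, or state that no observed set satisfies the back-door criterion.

L→R: no observed back-door set.

desc(L)\{L}={D,R,Y}; candidates ⊆ {A,B,C,N}.
L↔R: latent back-door arc(s) into L.
size 0: {}; under {} L still reaches {A,B,C,N,R} ∋ R.
size 1: {A}, {B}, {C} …(+1); under {A} L still reaches {B,C,R} ∋ R.
size 2: {A,B}, {A,C}, {A,N} …(+3); under {A,B} L still reaches {C,R} ∋ R.
L↔R cannot be blocked by any observed set — no back-door set.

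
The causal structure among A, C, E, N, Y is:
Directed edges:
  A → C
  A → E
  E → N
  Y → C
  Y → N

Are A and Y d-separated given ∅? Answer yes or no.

Yes — A ⊥ Y | ∅.

Bayes-Ball from A | ∅ reaches {C,E,N}.
Y ∉ reach(A|∅) ⇒ A ⊥ Y | ∅.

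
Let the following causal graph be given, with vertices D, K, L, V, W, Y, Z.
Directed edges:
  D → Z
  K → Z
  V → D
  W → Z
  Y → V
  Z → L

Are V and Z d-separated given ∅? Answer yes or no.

Bayes-Ball from V | ∅ reaches {D,L,Y,Z}.
Z ∈ reach(V|∅) ⇒ V ⊥̸ Z | ∅.

No — V and Z are d-connected given ∅.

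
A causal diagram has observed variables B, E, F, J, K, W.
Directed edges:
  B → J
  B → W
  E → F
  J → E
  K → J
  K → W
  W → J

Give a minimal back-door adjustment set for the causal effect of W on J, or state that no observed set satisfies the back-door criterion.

W→J: minimal back-door set {B, K}.

desc(W)\{W}={E,F,J}; candidates ⊆ {B,K}.
size 0: {}; under {} W still reaches {B,E,F,J,K} ∋ J.
size 1: {B}, {K}; under {B} W still reaches {E,F,J,K} ∋ J.
{B,K}: W⊥J given {B,K} in G with W→· removed — back-door holds.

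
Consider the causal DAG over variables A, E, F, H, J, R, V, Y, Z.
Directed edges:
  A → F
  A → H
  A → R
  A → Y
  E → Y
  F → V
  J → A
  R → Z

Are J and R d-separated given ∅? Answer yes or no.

Bayes-Ball from J | ∅ reaches {A,F,H,R,V,Y,Z}.
R ∈ reach(J|∅) ⇒ J ⊥̸ R | ∅.

No — J and R are d-connected given ∅.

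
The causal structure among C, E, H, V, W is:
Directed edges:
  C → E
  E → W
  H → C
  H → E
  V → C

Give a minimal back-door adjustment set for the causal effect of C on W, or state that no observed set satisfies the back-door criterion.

C→W: minimal back-door set {H}.

desc(C)\{C}={E,W}; candidates ⊆ {H,V}.
size 0: {}; under {} C still reaches {E,H,V,W} ∋ W.
{H}: C⊥W given {H} in G with C→· removed — back-door holds.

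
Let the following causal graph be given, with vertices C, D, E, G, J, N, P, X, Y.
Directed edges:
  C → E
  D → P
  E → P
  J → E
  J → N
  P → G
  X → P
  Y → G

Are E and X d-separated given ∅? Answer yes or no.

Bayes-Ball from E | ∅ reaches {C,G,J,N,P}.
X ∉ reach(E|∅) ⇒ E ⊥ X | ∅.

Yes — E ⊥ X | ∅.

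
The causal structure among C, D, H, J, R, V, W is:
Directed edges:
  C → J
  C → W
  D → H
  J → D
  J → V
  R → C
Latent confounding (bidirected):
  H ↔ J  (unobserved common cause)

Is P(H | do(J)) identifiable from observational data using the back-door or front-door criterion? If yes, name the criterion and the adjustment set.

P(H|do(J)): frontdoor, adjust for {D}.

desc(J)\{J}={D,H,V}; candidates ⊆ {C,R,W}.
J↔H: latent back-door arc(s) into J.
size 0: {}; under {} J still reaches {C,H,R,W} ∋ H.
size 1: {C}, {R}, {W}; under {C} J still reaches {H} ∋ H.
size 2: {C,R}, {C,W}, {R,W}; under {C,R} J still reaches {H} ∋ H.
J↔H cannot be blocked by any observed set — no back-door set.
{D}: (i) intercepts every directed J→H path; (ii) no back-door J→{D}; (iii) {J} blocks every back-door {D}→H. Front-door holds.
P(H|do(J)) = Σ_{D} P(D|J) Σ_{J'} P(H|D,J')P(J').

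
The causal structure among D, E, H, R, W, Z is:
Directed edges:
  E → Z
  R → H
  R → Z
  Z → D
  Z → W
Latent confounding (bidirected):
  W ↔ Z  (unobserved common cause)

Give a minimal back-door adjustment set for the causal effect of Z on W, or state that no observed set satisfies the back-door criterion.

desc(Z)\{Z}={D,W}; candidates ⊆ {E,H,R}.
Z↔W: latent back-door arc(s) into Z.
size 0: {}; under {} Z still reaches {E,H,R,W} ∋ W.
size 1: {E}, {H}, {R}; under {E} Z still reaches {H,R,W} ∋ W.
size 2: {E,H}, {E,R}, {H,R}; under {E,H} Z still reaches {R,W} ∋ W.
Z↔W cannot be blocked by any observed set — no back-door set.

Z→W: no observed back-door set.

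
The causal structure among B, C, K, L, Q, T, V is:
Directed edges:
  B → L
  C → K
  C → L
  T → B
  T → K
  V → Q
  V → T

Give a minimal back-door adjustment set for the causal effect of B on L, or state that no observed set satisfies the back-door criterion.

B→L: minimal back-door set ∅.

desc(B)\{B}={L}; candidates ⊆ {C,K,Q,T,V}.
∅: B⊥L given ∅ in G with B→· removed — back-door holds.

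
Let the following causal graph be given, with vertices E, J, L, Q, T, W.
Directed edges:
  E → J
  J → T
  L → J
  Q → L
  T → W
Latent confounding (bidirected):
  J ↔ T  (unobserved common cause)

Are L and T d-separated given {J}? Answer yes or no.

No — L and T are d-connected given {J}.

Bayes-Ball from L | {J} reaches {E,Q,T,W}.
T ∈ reach(L|{J}) ⇒ L ⊥̸ T | {J}.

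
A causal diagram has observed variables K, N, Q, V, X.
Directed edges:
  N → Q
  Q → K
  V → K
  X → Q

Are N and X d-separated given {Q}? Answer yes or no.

Bayes-Ball from N | {Q} reaches {X}.
X ∈ reach(N|{Q}) ⇒ N ⊥̸ X | {Q}.

No — N and X are d-connected given {Q}.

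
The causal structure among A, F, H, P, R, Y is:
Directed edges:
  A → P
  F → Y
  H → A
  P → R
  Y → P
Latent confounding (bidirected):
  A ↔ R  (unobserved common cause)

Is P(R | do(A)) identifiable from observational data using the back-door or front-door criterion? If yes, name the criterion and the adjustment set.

desc(A)\{A}={P,R}; candidates ⊆ {F,H,Y}.
A↔R: latent back-door arc(s) into A.
size 0: {}; under {} A still reaches {H,R} ∋ R.
size 1: {F}, {H}, {Y}; under {F} A still reaches {H,R} ∋ R.
size 2: {F,H}, {F,Y}, {H,Y}; under {F,H} A still reaches {R} ∋ R.
A↔R cannot be blocked by any observed set — no back-door set.
{P}: (i) intercepts every directed A→R path; (ii) no back-door A→{P}; (iii) {A} blocks every back-door {P}→R. Front-door holds.
P(R|do(A)) = Σ_{P} P(P|A) Σ_{A'} P(R|P,A')P(A').

P(R|do(A)): frontdoor, adjust for {P}.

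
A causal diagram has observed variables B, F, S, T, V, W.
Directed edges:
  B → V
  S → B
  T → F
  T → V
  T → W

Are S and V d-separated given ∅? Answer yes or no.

Bayes-Ball from S | ∅ reaches {B,V}.
V ∈ reach(S|∅) ⇒ S ⊥̸ V | ∅.

No — S and V are d-connected given ∅.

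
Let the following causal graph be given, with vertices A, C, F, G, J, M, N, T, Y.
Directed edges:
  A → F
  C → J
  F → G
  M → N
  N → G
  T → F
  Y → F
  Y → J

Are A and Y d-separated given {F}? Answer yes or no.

No — A and Y are d-connected given {F}.

Bayes-Ball from A | {F} reaches {J,T,Y}.
Y ∈ reach(A|{F}) ⇒ A ⊥̸ Y | {F}.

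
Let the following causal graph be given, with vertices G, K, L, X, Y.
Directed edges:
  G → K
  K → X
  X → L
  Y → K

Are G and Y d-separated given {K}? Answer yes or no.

No — G and Y are d-connected given {K}.

Bayes-Ball from G | {K} reaches {Y}.
Y ∈ reach(G|{K}) ⇒ G ⊥̸ Y | {K}.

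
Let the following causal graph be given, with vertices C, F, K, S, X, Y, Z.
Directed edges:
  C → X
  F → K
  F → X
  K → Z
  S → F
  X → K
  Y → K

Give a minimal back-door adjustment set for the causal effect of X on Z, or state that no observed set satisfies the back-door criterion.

desc(X)\{X}={K,Z}; candidates ⊆ {C,F,S,Y}.
size 0: {}; under {} X still reaches {C,F,K,S,Z} ∋ Z.
{F}: X⊥Z given {F} in G with X→· removed — back-door holds.

X→Z: minimal back-door set {F}.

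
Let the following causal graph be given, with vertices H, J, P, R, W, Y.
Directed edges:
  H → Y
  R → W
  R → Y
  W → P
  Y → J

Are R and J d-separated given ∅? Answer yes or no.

Bayes-Ball from R | ∅ reaches {J,P,W,Y}.
J ∈ reach(R|∅) ⇒ R ⊥̸ J | ∅.

No — R and J are d-connected given ∅.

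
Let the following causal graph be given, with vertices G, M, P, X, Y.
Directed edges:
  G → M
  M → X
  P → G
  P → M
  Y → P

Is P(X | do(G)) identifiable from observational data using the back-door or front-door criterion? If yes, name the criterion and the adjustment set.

P(X|do(G)): backdoor, adjust for {P}.

desc(G)\{G}={M,X}; candidates ⊆ {P,Y}.
size 0: {}; under {} G still reaches {M,P,X,Y} ∋ X.
{P}: G⊥X given {P} in G with G→· removed — back-door holds.
P(X|do(G)) = Σ_{P} P(X|G,P)·P(P).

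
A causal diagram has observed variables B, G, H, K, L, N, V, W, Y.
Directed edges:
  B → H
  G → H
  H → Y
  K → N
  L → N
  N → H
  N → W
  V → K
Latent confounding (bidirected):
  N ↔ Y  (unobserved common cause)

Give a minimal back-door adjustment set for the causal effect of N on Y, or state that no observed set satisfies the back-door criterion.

desc(N)\{N}={H,W,Y}; candidates ⊆ {B,G,K,L,V}.
N↔Y: latent back-door arc(s) into N.
size 0: {}; under {} N still reaches {K,L,V,Y} ∋ Y.
size 1: {B}, {G}, {K} …(+2); under {B} N still reaches {K,L,V,Y} ∋ Y.
size 2: {B,G}, {B,K}, {B,L} …(+7); under {B,G} N still reaches {K,L,V,Y} ∋ Y.
N↔Y cannot be blocked by any observed set — no back-door set.

N→Y: no observed back-door set.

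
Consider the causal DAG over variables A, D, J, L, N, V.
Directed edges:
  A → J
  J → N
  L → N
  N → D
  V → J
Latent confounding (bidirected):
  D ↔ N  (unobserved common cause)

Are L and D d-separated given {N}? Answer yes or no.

Bayes-Ball from L | {N} reaches {A,D,J,V}.
D ∈ reach(L|{N}) ⇒ L ⊥̸ D | {N}.

No — L and D are d-connected given {N}.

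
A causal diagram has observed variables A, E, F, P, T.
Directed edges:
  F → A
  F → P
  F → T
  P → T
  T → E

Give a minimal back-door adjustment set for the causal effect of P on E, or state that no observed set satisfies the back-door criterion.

P→E: minimal back-door set {F}.

desc(P)\{P}={E,T}; candidates ⊆ {A,F}.
size 0: {}; under {} P still reaches {A,E,F,T} ∋ E.
{F}: P⊥E given {F} in G with P→· removed — back-door holds.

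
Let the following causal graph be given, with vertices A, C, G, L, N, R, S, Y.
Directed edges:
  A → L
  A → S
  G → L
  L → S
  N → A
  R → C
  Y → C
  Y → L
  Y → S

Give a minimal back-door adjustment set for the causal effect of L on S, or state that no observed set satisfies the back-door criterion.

desc(L)\{L}={S}; candidates ⊆ {A,C,G,N,R,Y}.
size 0: {}; under {} L still reaches {A,C,G,N,S,Y} ∋ S.
size 1: {A}, {C}, {G} …(+3); under {A} L still reaches {C,G,S,Y} ∋ S.
{A,Y}: L⊥S given {A,Y} in G with L→· removed — back-door holds.

L→S: minimal back-door set {A, Y}.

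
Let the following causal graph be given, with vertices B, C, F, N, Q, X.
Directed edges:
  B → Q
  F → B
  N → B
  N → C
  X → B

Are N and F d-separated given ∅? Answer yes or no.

Bayes-Ball from N | ∅ reaches {B,C,Q}.
F ∉ reach(N|∅) ⇒ N ⊥ F | ∅.

Yes — N ⊥ F | ∅.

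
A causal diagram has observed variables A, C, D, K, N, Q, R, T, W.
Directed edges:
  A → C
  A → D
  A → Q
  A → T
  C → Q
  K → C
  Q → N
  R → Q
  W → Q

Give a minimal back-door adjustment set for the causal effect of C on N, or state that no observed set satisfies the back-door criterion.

C→N: minimal back-door set {A}.

desc(C)\{C}={N,Q}; candidates ⊆ {A,D,K,R,T,W}.
size 0: {}; under {} C still reaches {A,D,K,N,Q,T} ∋ N.
{A}: C⊥N given {A} in G with C→· removed — back-door holds.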